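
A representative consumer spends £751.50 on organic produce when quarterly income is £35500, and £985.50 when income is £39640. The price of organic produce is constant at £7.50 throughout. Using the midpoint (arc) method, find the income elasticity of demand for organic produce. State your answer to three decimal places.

With a constant price, Q₁ = 751.50/7.50 = 100.200 and Q₂ = 985.50/7.50 = 131.400 (equivalently, work directly with expenditure since P cancels).
Midpoint %ΔQ = (985.50 − 751.50)/868.50 = 0.26943; midpoint %ΔI = (39640 − 35500)/37570 = 0.11019.
η = 0.26943 / 0.11019 = 2.445.

2.445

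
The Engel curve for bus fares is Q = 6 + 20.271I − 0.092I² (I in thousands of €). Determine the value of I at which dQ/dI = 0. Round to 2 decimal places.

110.17

dQ/dI = 20.271 − 0.184I.
The good is inferior where dQ/dI < 0. Setting dQ/dI = 0 gives I = 20.271 / 0.184 = 110.17.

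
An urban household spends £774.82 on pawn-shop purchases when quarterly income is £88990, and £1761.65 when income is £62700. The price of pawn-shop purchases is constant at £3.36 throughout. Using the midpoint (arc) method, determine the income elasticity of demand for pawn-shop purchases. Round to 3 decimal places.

With a constant price, Q₁ = 774.82/3.36 = 230.601 and Q₂ = 1761.65/3.36 = 524.301 (equivalently, work directly with expenditure since P cancels).
Midpoint %ΔQ = (1761.65 − 774.82)/1268.24 = 0.77811; midpoint %ΔI = (62700 − 88990)/75845 = -0.34663.
η = 0.77811 / -0.34663 = -2.245.

-2.245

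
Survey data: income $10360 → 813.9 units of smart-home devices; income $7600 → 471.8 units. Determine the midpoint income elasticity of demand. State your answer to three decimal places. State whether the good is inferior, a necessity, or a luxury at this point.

ΔQ = 471.8 − 813.9 = -342.1; midpoint Q̄ = (813.9 + 471.8)/2 = 642.85.
ΔI = 7600 − 10360 = -2760; midpoint Ī = (10360 + 7600)/2 = 8980.
η = (ΔQ/Q̄) ÷ (ΔI/Ī) = (-342.1/642.85) ÷ (-2760/8980) = 1.731.
η > 1 ⇒ luxury.

1.731 (luxury)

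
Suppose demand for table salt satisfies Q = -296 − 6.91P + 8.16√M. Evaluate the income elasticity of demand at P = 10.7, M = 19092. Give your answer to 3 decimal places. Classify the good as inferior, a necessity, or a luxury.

0.744 (necessity)

At P = 10.7, M = 19092: Q = 757.561.
Holding P constant, ∂Q/∂M = 8.16/(2√M) = 0.029528.
η_M = (∂Q/∂M)·(M/Q) = 0.029528 × (19092/757.561) = 0.744.
Since 0 < η < 1, this is a necessity.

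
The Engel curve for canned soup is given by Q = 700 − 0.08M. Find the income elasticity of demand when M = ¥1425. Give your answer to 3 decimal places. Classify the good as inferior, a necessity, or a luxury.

-0.195 (inferior good)

At M = 1425: Q = 586.000.
dQ/dM = −0.08.
η = (dQ/dM)·(M/Q) = -0.08 × (1425/586.000) = -0.195.
Since η < 0, the good is an inferior good.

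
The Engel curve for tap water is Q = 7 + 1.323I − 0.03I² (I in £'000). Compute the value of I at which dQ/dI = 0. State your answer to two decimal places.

22.05

dQ/dI = 1.323 − 0.06I.
The good is inferior where dQ/dI < 0. Setting dQ/dI = 0 gives I = 1.323 / 0.06 = 22.05.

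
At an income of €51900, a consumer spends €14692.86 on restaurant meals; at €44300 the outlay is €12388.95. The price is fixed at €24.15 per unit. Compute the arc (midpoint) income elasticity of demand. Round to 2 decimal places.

1.08

With a constant price, Q₁ = 14692.86/24.15 = 608.400 and Q₂ = 12388.95/24.15 = 513.000 (equivalently, work directly with expenditure since P cancels).
Midpoint %ΔQ = (12388.95 − 14692.86)/13540.91 = -0.17014; midpoint %ΔI = (44300 − 51900)/48100 = -0.15800.
η = -0.17014 / -0.15800 = 1.08.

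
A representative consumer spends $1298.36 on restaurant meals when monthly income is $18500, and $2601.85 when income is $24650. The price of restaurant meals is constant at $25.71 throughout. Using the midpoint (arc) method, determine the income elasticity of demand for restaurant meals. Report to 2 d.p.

2.34

With a constant price, Q₁ = 1298.36/25.71 = 50.500 and Q₂ = 2601.85/25.71 = 101.200 (equivalently, work directly with expenditure since P cancels).
Midpoint %ΔQ = (2601.85 − 1298.36)/1950.11 = 0.66842; midpoint %ΔI = (24650 − 18500)/21575 = 0.28505.
η = 0.66842 / 0.28505 = 2.34.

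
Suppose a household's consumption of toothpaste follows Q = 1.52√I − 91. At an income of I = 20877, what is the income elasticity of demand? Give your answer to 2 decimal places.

0.85

At I = 20877: Q = 128.623.
dQ/dI = 1.52/(2√I) = 0.00525992 at this income.
η = (dQ/dI)·(I/Q) = 0.00525992 × (20877/128.623) = 0.85.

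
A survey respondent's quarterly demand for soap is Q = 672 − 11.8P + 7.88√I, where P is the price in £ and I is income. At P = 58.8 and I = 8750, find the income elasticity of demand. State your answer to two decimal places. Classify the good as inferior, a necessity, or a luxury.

0.52 (necessity)

At P = 58.8, I = 8750: Q = 715.267.
Holding P constant, ∂Q/∂I = 7.88/(2√I) = 0.0421204.
η_I = (∂Q/∂I)·(I/Q) = 0.0421204 × (8750/715.267) = 0.52.
Since 0 < η < 1, this is a necessity.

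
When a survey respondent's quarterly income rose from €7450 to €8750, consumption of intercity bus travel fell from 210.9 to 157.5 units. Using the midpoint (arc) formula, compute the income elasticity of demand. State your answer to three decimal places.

-1.806

ΔQ = 157.5 − 210.9 = -53.4; midpoint Q̄ = (210.9 + 157.5)/2 = 184.2.
ΔI = 8750 − 7450 = 1300; midpoint Ī = (7450 + 8750)/2 = 8100.
η = (ΔQ/Q̄) ÷ (ΔI/Ī) = (-53.4/184.2) ÷ (1300/8100) = -1.806.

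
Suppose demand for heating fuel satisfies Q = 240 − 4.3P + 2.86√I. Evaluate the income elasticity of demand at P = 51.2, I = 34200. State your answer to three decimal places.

At P = 51.2, I = 34200: Q = 548.747.
Holding P constant, ∂Q/∂I = 2.86/(2√I) = 0.00773255.
η_I = (∂Q/∂I)·(I/Q) = 0.00773255 × (34200/548.747) = 0.482.

0.482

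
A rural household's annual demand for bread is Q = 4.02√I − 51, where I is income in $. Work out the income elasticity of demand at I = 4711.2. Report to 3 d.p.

At I = 4711.2: Q = 224.925.
dQ/dI = 4.02/(2√I) = 0.029284 at this income.
η = (dQ/dI)·(I/Q) = 0.029284 × (4711.2/224.925) = 0.613.

0.613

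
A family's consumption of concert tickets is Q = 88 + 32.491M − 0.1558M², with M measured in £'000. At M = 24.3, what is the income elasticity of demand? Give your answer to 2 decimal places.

At M = 24.3: Q = 785.5330.
dQ/dM = 32.491 − 0.3116M = 24.91912.
η = (dQ/dM)·(M/Q) = 24.91912 × (24.3/785.5330) = 0.77.

0.77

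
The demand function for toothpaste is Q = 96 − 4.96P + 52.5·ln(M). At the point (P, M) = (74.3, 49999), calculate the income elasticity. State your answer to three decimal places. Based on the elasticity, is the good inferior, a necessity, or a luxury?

At P = 74.3, M = 49999: Q = 295.509.
Holding P constant, ∂Q/∂M = 52.5/M = 0.00105002.
η_M = (∂Q/∂M)·(M/Q) = 0.00105002 × (49999/295.509) = 0.178.
Since 0 < η < 1, this is a necessity.

0.178 (necessity)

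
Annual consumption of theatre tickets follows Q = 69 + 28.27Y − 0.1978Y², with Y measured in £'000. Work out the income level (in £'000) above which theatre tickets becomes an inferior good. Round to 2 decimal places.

71.46

dQ/dY = 28.27 − 0.3956Y.
The good is inferior where dQ/dY < 0. Setting dQ/dY = 0 gives Y = 28.27 / 0.3956 = 71.46.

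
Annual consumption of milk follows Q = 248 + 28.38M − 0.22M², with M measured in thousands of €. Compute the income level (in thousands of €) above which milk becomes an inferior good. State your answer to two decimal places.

dQ/dM = 28.38 − 0.44M.
The good is inferior where dQ/dM < 0. Setting dQ/dM = 0 gives M = 28.38 / 0.44 = 64.50.

64.50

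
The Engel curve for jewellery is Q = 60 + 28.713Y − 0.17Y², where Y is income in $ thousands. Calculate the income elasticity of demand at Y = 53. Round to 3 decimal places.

0.513

At Y = 53: Q = 1104.2590.
dQ/dY = 28.713 − 0.34Y = 10.69300.
η = (dQ/dY)·(Y/Q) = 10.69300 × (53/1104.2590) = 0.513.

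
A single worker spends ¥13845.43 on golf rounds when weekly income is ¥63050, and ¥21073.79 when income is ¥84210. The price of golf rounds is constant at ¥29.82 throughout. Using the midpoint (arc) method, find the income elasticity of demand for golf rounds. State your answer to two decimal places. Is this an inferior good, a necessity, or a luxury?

1.44 (luxury)

With a constant price, Q₁ = 13845.43/29.82 = 464.300 and Q₂ = 21073.79/29.82 = 706.700 (equivalently, work directly with expenditure since P cancels).
Midpoint %ΔQ = (21073.79 − 13845.43)/17459.61 = 0.41400; midpoint %ΔI = (84210 − 63050)/73630 = 0.28738.
η = 0.41400 / 0.28738 = 1.44.
η > 1 ⇒ luxury.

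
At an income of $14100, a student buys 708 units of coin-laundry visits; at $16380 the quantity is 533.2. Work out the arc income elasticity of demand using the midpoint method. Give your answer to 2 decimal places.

ΔQ = 533.2 − 708 = -174.8; midpoint Q̄ = (708 + 533.2)/2 = 620.6.
ΔI = 16380 − 14100 = 2280; midpoint Ī = (14100 + 16380)/2 = 15240.
η = (ΔQ/Q̄) ÷ (ΔI/Ī) = (-174.8/620.6) ÷ (2280/15240) = -1.88.

-1.88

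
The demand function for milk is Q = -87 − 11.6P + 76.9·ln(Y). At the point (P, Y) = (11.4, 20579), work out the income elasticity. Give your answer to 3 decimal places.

At P = 11.4, Y = 20579: Q = 544.533.
Holding P constant, ∂Q/∂Y = 76.9/Y = 0.00373682.
η_Y = (∂Q/∂Y)·(Y/Q) = 0.00373682 × (20579/544.533) = 0.141.

0.141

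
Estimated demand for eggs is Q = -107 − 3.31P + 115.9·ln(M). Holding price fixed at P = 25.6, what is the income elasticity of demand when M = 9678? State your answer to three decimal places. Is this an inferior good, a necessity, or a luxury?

0.133 (necessity)

At P = 25.6, M = 9678: Q = 871.949.
Holding P constant, ∂Q/∂M = 115.9/M = 0.0119756.
η_M = (∂Q/∂M)·(M/Q) = 0.0119756 × (9678/871.949) = 0.133.
Since 0 < η < 1, this is a necessity.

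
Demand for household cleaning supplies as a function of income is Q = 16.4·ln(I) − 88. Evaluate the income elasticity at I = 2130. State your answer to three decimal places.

0.435

At I = 2130: Q = 37.688.
dQ/dI = 16.4/I = 0.00769953 at this income.
η = (dQ/dI)·(I/Q) = 0.00769953 × (2130/37.688) = 0.435.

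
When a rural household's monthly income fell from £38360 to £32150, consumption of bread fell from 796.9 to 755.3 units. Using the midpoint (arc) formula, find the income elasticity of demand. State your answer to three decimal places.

ΔQ = 755.3 − 796.9 = -41.6; midpoint Q̄ = (796.9 + 755.3)/2 = 776.1.
ΔI = 32150 − 38360 = -6210; midpoint Ī = (38360 + 32150)/2 = 35255.
η = (ΔQ/Q̄) ÷ (ΔI/Ī) = (-41.6/776.1) ÷ (-6210/35255) = 0.304.

0.304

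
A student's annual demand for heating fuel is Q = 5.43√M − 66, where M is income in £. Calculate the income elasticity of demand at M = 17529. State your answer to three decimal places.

0.551

At M = 17529: Q = 652.916.
dQ/dM = 5.43/(2√M) = 0.0205065 at this income.
η = (dQ/dM)·(M/Q) = 0.0205065 × (17529/652.916) = 0.551.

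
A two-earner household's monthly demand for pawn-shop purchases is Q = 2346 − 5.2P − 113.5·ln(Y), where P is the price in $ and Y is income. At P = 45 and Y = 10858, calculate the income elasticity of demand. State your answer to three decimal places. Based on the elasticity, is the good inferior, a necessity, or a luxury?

At P = 45, Y = 10858: Q = 1057.283.
Holding P constant, ∂Q/∂Y = -113.5/Y = -0.0104531.
η_Y = (∂Q/∂Y)·(Y/Q) = -0.0104531 × (10858/1057.283) = -0.107.
Since η < 0, this is an inferior good.

-0.107 (inferior good)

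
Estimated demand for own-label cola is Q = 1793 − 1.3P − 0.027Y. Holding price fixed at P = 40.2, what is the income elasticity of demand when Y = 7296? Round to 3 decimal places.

At P = 40.2, Y = 7296: Q = 1543.748.
Holding P constant, ∂Q/∂Y = −0.027.
η_Y = (∂Q/∂Y)·(Y/Q) = -0.027 × (7296/1543.748) = -0.128.

-0.128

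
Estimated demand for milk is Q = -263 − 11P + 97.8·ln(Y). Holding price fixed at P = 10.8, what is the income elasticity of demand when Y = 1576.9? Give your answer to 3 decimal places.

0.289

At P = 10.8, Y = 1576.9: Q = 338.323.
Holding P constant, ∂Q/∂Y = 97.8/Y = 0.0620204.
η_Y = (∂Q/∂Y)·(Y/Q) = 0.0620204 × (1576.9/338.323) = 0.289.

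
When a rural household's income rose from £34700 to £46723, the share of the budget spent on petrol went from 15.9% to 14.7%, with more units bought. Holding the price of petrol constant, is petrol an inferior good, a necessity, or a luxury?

necessity

Quantity rises but the budget share falls as income rises, so 0 < η < 1.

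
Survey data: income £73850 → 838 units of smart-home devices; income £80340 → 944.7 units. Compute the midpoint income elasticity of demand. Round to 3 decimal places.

1.422

ΔQ = 944.7 − 838 = 106.7; midpoint Q̄ = (838 + 944.7)/2 = 891.35.
ΔI = 80340 − 73850 = 6490; midpoint Ī = (73850 + 80340)/2 = 77095.
η = (ΔQ/Q̄) ÷ (ΔI/Ī) = (106.7/891.35) ÷ (6490/77095) = 1.422.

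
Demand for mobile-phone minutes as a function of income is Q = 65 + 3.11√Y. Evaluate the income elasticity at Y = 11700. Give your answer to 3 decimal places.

0.419

At Y = 11700: Q = 401.398.
dQ/dY = 3.11/(2√Y) = 0.014376 at this income.
η = (dQ/dY)·(Y/Q) = 0.014376 × (11700/401.398) = 0.419.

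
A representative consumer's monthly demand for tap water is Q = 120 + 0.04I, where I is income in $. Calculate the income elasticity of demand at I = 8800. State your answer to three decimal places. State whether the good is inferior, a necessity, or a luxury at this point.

At I = 8800: Q = 472.000.
dQ/dI = 0.04.
η = (dQ/dI)·(I/Q) = 0.04 × (8800/472.000) = 0.746.
Since 0 < η < 1, the good is a necessity.

0.746 (necessity)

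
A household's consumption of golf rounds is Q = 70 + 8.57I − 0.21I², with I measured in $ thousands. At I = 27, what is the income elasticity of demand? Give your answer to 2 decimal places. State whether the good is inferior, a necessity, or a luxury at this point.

-0.50 (inferior good)

At I = 27: Q = 148.3000.
dQ/dI = 8.57 − 0.42I = -2.77000.
η = (dQ/dI)·(I/Q) = -2.77000 × (27/148.3000) = -0.50.
η < 0 ⇒ inferior good.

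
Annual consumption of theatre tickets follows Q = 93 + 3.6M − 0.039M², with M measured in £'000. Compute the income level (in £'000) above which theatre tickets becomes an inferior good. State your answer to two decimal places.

dQ/dM = 3.6 − 0.078M.
The good is inferior where dQ/dM < 0. Setting dQ/dM = 0 gives M = 3.6 / 0.078 = 46.15.

46.15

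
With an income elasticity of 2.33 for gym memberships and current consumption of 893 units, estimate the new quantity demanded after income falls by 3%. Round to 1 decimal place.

%ΔQ ≈ η × %ΔI = 2.33 × (-3%) = -6.99%.
New Q ≈ 893 × (1 − 0.0699) = 830.6.

830.6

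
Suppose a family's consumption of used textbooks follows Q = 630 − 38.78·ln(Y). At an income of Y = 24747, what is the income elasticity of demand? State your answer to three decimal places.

At Y = 24747: Q = 237.684.
dQ/dY = -38.78/Y = -0.00156706 at this income.
η = (dQ/dY)·(Y/Q) = -0.00156706 × (24747/237.684) = -0.163.

-0.163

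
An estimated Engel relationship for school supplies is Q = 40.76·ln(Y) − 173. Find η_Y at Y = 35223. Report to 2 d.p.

At Y = 35223: Q = 253.735.
dQ/dY = 40.76/Y = 0.0011572 at this income.
η = (dQ/dY)·(Y/Q) = 0.0011572 × (35223/253.735) = 0.16.

0.16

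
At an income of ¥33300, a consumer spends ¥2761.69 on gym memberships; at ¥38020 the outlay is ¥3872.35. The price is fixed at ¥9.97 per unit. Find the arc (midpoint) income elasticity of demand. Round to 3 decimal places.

With a constant price, Q₁ = 2761.69/9.97 = 277.000 and Q₂ = 3872.35/9.97 = 388.400 (equivalently, work directly with expenditure since P cancels).
Midpoint %ΔQ = (3872.35 − 2761.69)/3317.02 = 0.33484; midpoint %ΔI = (38020 − 33300)/35660 = 0.13236.
η = 0.33484 / 0.13236 = 2.530.

2.530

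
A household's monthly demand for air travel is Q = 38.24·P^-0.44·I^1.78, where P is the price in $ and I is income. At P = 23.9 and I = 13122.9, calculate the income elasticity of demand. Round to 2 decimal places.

For a multiplicative demand Q = A·P^α·I^β, the income elasticity is β everywhere.
Here β = 1.78, so η = 1.78.

1.78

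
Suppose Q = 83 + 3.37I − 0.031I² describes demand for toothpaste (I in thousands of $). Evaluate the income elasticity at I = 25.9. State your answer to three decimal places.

0.306

At I = 25.9: Q = 149.4879.
dQ/dI = 3.37 − 0.062I = 1.76420.
η = (dQ/dI)·(I/Q) = 1.76420 × (25.9/149.4879) = 0.306.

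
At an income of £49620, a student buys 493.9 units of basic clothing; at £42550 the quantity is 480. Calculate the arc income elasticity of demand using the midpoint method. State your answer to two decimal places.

0.19

ΔQ = 480 − 493.9 = -13.9; midpoint Q̄ = (493.9 + 480)/2 = 486.95.
ΔI = 42550 − 49620 = -7070; midpoint Ī = (49620 + 42550)/2 = 46085.
η = (ΔQ/Q̄) ÷ (ΔI/Ī) = (-13.9/486.95) ÷ (-7070/46085) = 0.19.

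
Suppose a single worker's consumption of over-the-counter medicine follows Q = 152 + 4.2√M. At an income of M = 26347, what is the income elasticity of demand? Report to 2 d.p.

At M = 26347: Q = 833.734.
dQ/dM = 4.2/(2√M) = 0.0129376 at this income.
η = (dQ/dM)·(M/Q) = 0.0129376 × (26347/833.734) = 0.41.

0.41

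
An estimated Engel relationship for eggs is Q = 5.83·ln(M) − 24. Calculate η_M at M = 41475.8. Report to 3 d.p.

0.153

At M = 41475.8: Q = 37.990.
dQ/dM = 5.83/M = 0.000140564 at this income.
η = (dQ/dM)·(M/Q) = 0.000140564 × (41475.8/37.990) = 0.153.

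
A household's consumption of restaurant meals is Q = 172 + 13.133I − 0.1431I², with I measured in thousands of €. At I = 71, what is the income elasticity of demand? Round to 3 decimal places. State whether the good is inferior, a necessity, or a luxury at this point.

-1.332 (inferior good)

At I = 71: Q = 383.0759.
dQ/dI = 13.133 − 0.2862I = -7.18720.
η = (dQ/dI)·(I/Q) = -7.18720 × (71/383.0759) = -1.332.
η < 0 ⇒ inferior good.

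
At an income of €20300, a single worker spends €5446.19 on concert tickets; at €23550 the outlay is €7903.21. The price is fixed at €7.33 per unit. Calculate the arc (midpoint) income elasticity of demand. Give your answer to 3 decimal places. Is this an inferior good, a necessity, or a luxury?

With a constant price, Q₁ = 5446.19/7.33 = 743.000 and Q₂ = 7903.21/7.33 = 1078.201 (equivalently, work directly with expenditure since P cancels).
Midpoint %ΔQ = (7903.21 − 5446.19)/6674.70 = 0.36811; midpoint %ΔI = (23550 − 20300)/21925 = 0.14823.
η = 0.36811 / 0.14823 = 2.483.
η > 1 ⇒ luxury.

2.483 (luxury)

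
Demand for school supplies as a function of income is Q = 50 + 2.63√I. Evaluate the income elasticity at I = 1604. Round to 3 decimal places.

At I = 1604: Q = 155.331.
dQ/dI = 2.63/(2√I) = 0.032834 at this income.
η = (dQ/dI)·(I/Q) = 0.032834 × (1604/155.331) = 0.339.

0.339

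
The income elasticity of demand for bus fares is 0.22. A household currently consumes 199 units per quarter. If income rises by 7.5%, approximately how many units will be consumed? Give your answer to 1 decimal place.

202.3

%ΔQ ≈ η × %ΔI = 0.22 × 7.5% = 1.65%.
New Q ≈ 199 × (1 + 0.0165) = 202.3.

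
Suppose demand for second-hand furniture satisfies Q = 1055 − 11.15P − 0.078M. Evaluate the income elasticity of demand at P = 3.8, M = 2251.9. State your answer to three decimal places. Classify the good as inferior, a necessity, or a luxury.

-0.210 (inferior good)

At P = 3.8, M = 2251.9: Q = 836.982.
Holding P constant, ∂Q/∂M = −0.078.
η_M = (∂Q/∂M)·(M/Q) = -0.078 × (2251.9/836.982) = -0.210.
Since η < 0, this is an inferior good.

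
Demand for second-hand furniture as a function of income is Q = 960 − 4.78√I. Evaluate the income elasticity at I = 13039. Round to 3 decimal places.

At I = 13039: Q = 414.179.
dQ/dI = -4.78/(2√I) = -0.0209303 at this income.
η = (dQ/dI)·(I/Q) = -0.0209303 × (13039/414.179) = -0.659.

-0.659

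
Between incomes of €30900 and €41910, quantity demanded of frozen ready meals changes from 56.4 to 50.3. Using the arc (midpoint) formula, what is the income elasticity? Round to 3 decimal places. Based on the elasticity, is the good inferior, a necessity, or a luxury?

ΔQ = 50.3 − 56.4 = -6.1; midpoint Q̄ = (56.4 + 50.3)/2 = 53.35.
ΔI = 41910 − 30900 = 11010; midpoint Ī = (30900 + 41910)/2 = 36405.
η = (ΔQ/Q̄) ÷ (ΔI/Ī) = (-6.1/53.35) ÷ (11010/36405) = -0.378.
η < 0 ⇒ inferior good.

-0.378 (inferior good)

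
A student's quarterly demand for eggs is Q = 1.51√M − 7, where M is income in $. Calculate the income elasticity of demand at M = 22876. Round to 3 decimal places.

At M = 22876: Q = 221.385.
dQ/dM = 1.51/(2√M) = 0.0049918 at this income.
η = (dQ/dM)·(M/Q) = 0.0049918 × (22876/221.385) = 0.516.

0.516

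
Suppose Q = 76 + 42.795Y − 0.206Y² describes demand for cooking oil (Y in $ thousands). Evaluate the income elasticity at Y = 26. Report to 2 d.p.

At Y = 26: Q = 1049.4140.
dQ/dY = 42.795 − 0.412Y = 32.08300.
η = (dQ/dY)·(Y/Q) = 32.08300 × (26/1049.4140) = 0.79.

0.79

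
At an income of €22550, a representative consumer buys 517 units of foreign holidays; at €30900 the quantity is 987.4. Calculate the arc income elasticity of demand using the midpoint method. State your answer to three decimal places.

ΔQ = 987.4 − 517 = 470.4; midpoint Q̄ = (517 + 987.4)/2 = 752.2.
ΔI = 30900 − 22550 = 8350; midpoint Ī = (22550 + 30900)/2 = 26725.
η = (ΔQ/Q̄) ÷ (ΔI/Ī) = (470.4/752.2) ÷ (8350/26725) = 2.002.

2.002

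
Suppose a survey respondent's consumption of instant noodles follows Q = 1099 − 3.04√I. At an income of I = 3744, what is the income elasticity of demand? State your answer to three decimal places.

At I = 3744: Q = 912.988.
dQ/dI = -3.04/(2√I) = -0.0248414 at this income.
η = (dQ/dI)·(I/Q) = -0.0248414 × (3744/912.988) = -0.102.

-0.102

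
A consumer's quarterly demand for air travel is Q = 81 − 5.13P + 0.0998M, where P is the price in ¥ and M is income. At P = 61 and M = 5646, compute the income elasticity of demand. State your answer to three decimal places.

1.700

At P = 61, M = 5646: Q = 331.541.
Holding P constant, ∂Q/∂M = 0.0998.
η_M = (∂Q/∂M)·(M/Q) = 0.0998 × (5646/331.541) = 1.700.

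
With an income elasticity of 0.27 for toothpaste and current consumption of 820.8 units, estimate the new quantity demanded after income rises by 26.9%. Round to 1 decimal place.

%ΔQ ≈ η × %ΔI = 0.27 × 26.9% = 7.263%.
New Q ≈ 820.8 × (1 + 0.07263) = 880.4.

880.4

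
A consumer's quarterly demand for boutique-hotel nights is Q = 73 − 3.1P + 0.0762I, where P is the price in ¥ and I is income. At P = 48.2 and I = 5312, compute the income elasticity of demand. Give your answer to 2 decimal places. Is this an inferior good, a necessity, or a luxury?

1.23 (luxury)

At P = 48.2, I = 5312: Q = 328.354.
Holding P constant, ∂Q/∂I = 0.0762.
η_I = (∂Q/∂I)·(I/Q) = 0.0762 × (5312/328.354) = 1.23.
Since η > 1, this is a luxury.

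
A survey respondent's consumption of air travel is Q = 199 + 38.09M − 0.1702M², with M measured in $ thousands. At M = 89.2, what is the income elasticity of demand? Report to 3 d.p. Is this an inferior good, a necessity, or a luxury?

At M = 89.2: Q = 2242.4079.
dQ/dM = 38.09 − 0.3404M = 7.72632.
η = (dQ/dM)·(M/Q) = 7.72632 × (89.2/2242.4079) = 0.307.
0 < η < 1 ⇒ necessity.

0.307 (necessity)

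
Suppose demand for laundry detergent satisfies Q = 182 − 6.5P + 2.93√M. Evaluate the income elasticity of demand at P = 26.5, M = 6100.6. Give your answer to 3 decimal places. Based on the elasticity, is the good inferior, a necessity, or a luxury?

0.480 (necessity)

At P = 26.5, M = 6100.6: Q = 238.602.
Holding P constant, ∂Q/∂M = 2.93/(2√M) = 0.0187565.
η_M = (∂Q/∂M)·(M/Q) = 0.0187565 × (6100.6/238.602) = 0.480.
Since 0 < η < 1, this is a necessity.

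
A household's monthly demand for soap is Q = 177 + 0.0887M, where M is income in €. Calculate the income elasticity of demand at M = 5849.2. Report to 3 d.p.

0.746

At M = 5849.2: Q = 695.824.
dQ/dM = 0.0887.
η = (dQ/dM)·(M/Q) = 0.0887 × (5849.2/695.824) = 0.746.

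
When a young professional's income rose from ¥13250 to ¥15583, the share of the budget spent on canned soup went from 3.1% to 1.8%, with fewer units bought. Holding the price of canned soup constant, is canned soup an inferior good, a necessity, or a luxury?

Quantity demanded falls as income rises, so η < 0.

inferior good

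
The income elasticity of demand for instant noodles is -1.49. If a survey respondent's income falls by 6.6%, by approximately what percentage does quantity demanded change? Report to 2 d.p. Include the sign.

%ΔQ ≈ η × %ΔI = -1.49 × (-6.6%) = 9.83%.

9.83%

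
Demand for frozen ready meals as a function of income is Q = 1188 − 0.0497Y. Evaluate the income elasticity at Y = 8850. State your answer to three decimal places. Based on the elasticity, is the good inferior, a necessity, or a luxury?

At Y = 8850: Q = 748.155.
dQ/dY = −0.0497.
η = (dQ/dY)·(Y/Q) = -0.0497 × (8850/748.155) = -0.588.
Since η < 0, the good is an inferior good.

-0.588 (inferior good)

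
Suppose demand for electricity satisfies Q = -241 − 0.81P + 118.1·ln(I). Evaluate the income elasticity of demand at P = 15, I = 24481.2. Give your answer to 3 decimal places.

0.126

At P = 15, I = 24481.2: Q = 940.329.
Holding P constant, ∂Q/∂I = 118.1/I = 0.00482411.
η_I = (∂Q/∂I)·(I/Q) = 0.00482411 × (24481.2/940.329) = 0.126.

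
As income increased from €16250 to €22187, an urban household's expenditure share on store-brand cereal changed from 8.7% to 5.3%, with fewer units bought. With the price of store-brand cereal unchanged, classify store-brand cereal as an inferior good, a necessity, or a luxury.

inferior good

Quantity demanded falls as income rises, so η < 0.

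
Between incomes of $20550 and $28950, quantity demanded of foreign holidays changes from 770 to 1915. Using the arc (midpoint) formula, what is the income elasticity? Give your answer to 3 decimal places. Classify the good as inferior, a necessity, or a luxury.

2.513 (luxury)

ΔQ = 1915 − 770 = 1145; midpoint Q̄ = (770 + 1915)/2 = 1342.5.
ΔI = 28950 − 20550 = 8400; midpoint Ī = (20550 + 28950)/2 = 24750.
η = (ΔQ/Q̄) ÷ (ΔI/Ī) = (1145/1342.5) ÷ (8400/24750) = 2.513.
η > 1 ⇒ luxury.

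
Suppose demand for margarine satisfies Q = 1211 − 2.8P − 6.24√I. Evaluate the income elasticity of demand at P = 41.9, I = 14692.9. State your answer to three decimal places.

-1.121

At P = 41.9, I = 14692.9: Q = 337.303.
Holding P constant, ∂Q/∂I = -6.24/(2√I) = -0.0257395.
η_I = (∂Q/∂I)·(I/Q) = -0.0257395 × (14692.9/337.303) = -1.121.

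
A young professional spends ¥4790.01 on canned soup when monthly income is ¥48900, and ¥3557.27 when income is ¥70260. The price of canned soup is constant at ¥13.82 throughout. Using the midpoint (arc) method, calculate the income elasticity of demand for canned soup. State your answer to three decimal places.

-0.824

With a constant price, Q₁ = 4790.01/13.82 = 346.600 and Q₂ = 3557.27/13.82 = 257.400 (equivalently, work directly with expenditure since P cancels).
Midpoint %ΔQ = (3557.27 − 4790.01)/4173.64 = -0.29536; midpoint %ΔI = (70260 − 48900)/59580 = 0.35851.
η = -0.29536 / 0.35851 = -0.824.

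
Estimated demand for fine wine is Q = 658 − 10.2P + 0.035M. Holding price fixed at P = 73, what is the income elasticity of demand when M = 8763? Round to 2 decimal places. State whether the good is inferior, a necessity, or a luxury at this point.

At P = 73, M = 8763: Q = 220.105.
Holding P constant, ∂Q/∂M = 0.035.
η_M = (∂Q/∂M)·(M/Q) = 0.035 × (8763/220.105) = 1.39.
Since η > 1, this is a luxury.

1.39 (luxury)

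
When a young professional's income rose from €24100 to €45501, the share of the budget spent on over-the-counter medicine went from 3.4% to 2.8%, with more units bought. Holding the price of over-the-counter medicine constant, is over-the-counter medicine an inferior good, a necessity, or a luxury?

Quantity rises but the budget share falls as income rises, so 0 < η < 1.

necessity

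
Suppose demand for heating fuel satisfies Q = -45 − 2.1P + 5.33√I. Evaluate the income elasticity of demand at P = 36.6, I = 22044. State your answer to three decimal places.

0.591

At P = 36.6, I = 22044: Q = 669.497.
Holding P constant, ∂Q/∂I = 5.33/(2√I) = 0.0179495.
η_I = (∂Q/∂I)·(I/Q) = 0.0179495 × (22044/669.497) = 0.591.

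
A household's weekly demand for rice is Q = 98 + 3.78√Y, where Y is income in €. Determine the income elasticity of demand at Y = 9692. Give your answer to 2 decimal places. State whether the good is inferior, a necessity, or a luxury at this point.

At Y = 9692: Q = 470.133.
dQ/dY = 3.78/(2√Y) = 0.019198 at this income.
η = (dQ/dY)·(Y/Q) = 0.019198 × (9692/470.133) = 0.40.
Since 0 < η < 1, the good is a necessity.

0.40 (necessity)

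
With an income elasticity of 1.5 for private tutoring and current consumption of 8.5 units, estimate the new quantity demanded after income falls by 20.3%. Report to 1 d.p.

%ΔQ ≈ η × %ΔI = 1.5 × (-20.3%) = -30.45%.
New Q ≈ 8.5 × (1 − 0.3045) = 5.9.

5.9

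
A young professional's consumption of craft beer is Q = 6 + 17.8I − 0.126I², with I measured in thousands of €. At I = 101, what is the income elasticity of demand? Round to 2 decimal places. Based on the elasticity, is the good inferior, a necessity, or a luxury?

-1.49 (inferior good)

At I = 101: Q = 518.4740.
dQ/dI = 17.8 − 0.252I = -7.65200.
η = (dQ/dI)·(I/Q) = -7.65200 × (101/518.4740) = -1.49.
η < 0 ⇒ inferior good.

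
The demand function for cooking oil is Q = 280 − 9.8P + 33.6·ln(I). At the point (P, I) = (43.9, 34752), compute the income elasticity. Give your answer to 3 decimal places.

0.167

At P = 43.9, I = 34752: Q = 201.101.
Holding P constant, ∂Q/∂I = 33.6/I = 0.000966851.
η_I = (∂Q/∂I)·(I/Q) = 0.000966851 × (34752/201.101) = 0.167.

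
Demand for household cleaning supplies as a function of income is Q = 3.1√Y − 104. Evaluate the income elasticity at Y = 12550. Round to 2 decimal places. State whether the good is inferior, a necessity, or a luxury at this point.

At Y = 12550: Q = 243.283.
dQ/dY = 3.1/(2√Y) = 0.013836 at this income.
η = (dQ/dY)·(Y/Q) = 0.013836 × (12550/243.283) = 0.71.
Since 0 < η < 1, the good is a necessity.

0.71 (necessity)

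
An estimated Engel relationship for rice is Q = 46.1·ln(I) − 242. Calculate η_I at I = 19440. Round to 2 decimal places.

At I = 19440: Q = 213.242.
dQ/dI = 46.1/I = 0.0023714 at this income.
η = (dQ/dI)·(I/Q) = 0.0023714 × (19440/213.242) = 0.22.

0.22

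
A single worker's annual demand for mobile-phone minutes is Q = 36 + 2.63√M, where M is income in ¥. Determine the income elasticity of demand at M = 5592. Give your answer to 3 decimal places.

At M = 5592: Q = 232.671.
dQ/dM = 2.63/(2√M) = 0.017585 at this income.
η = (dQ/dM)·(M/Q) = 0.017585 × (5592/232.671) = 0.423.

0.423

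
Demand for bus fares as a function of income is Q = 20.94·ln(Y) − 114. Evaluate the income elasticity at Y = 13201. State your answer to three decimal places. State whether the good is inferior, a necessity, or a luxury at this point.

0.247 (necessity)

At Y = 13201: Q = 84.680.
dQ/dY = 20.94/Y = 0.00158624 at this income.
η = (dQ/dY)·(Y/Q) = 0.00158624 × (13201/84.680) = 0.247.
Since 0 < η < 1, the good is a necessity.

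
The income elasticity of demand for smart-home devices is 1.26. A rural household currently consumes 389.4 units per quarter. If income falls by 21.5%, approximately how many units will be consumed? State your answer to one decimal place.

283.9

%ΔQ ≈ η × %ΔI = 1.26 × (-21.5%) = -27.09%.
New Q ≈ 389.4 × (1 − 0.2709) = 283.9.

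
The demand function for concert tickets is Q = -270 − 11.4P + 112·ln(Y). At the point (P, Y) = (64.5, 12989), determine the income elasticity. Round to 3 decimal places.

At P = 64.5, Y = 12989: Q = 55.548.
Holding P constant, ∂Q/∂Y = 112/Y = 0.00862268.
η_Y = (∂Q/∂Y)·(Y/Q) = 0.00862268 × (12989/55.548) = 2.016.

2.016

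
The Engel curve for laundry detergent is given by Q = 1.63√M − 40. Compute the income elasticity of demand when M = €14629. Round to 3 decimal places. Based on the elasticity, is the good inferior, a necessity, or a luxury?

0.627 (necessity)

At M = 14629: Q = 157.149.
dQ/dM = 1.63/(2√M) = 0.0067383 at this income.
η = (dQ/dM)·(M/Q) = 0.0067383 × (14629/157.149) = 0.627.
Since 0 < η < 1, the good is a necessity.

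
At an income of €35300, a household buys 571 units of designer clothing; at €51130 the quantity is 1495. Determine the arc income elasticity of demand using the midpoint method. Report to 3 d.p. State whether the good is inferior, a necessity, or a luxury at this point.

2.442 (luxury)

ΔQ = 1495 − 571 = 924; midpoint Q̄ = (571 + 1495)/2 = 1033.
ΔI = 51130 − 35300 = 15830; midpoint Ī = (35300 + 51130)/2 = 43215.
η = (ΔQ/Q̄) ÷ (ΔI/Ī) = (924/1033) ÷ (15830/43215) = 2.442.
η > 1 ⇒ luxury.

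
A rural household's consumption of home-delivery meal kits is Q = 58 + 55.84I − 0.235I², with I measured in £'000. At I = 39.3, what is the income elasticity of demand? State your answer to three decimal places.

At I = 39.3: Q = 1889.5569.
dQ/dI = 55.84 − 0.47I = 37.36900.
η = (dQ/dI)·(I/Q) = 37.36900 × (39.3/1889.5569) = 0.777.

0.777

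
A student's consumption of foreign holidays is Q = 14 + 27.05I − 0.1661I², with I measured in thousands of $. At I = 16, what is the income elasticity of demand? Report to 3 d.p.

0.860

At I = 16: Q = 404.2784.
dQ/dI = 27.05 − 0.3322I = 21.73480.
η = (dQ/dI)·(I/Q) = 21.73480 × (16/404.2784) = 0.860.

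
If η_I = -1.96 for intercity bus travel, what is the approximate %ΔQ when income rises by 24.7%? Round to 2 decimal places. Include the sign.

-48.41%

%ΔQ ≈ η × %ΔI = -1.96 × 24.7% = -48.41%.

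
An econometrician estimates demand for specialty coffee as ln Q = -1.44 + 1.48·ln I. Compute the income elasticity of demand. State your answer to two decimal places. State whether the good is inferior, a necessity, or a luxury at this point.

1.48 (luxury)

In a log-linear demand, the coefficient on ln I is the income elasticity.
So η = 1.48.
η > 1 ⇒ luxury.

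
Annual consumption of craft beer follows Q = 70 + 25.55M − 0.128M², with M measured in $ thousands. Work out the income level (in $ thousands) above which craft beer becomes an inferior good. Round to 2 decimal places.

dQ/dM = 25.55 − 0.256M.
The good is inferior where dQ/dM < 0. Setting dQ/dM = 0 gives M = 25.55 / 0.256 = 99.80.

99.80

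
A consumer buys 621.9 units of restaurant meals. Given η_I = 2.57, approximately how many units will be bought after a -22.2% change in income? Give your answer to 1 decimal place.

%ΔQ ≈ η × %ΔI = 2.57 × (-22.2%) = -57.054%.
New Q ≈ 621.9 × (1 − 0.57054) = 267.1.

267.1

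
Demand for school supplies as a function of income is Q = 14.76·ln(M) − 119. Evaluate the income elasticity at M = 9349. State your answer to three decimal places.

0.925

At M = 9349: Q = 15.951.
dQ/dM = 14.76/M = 0.00157878 at this income.
η = (dQ/dM)·(M/Q) = 0.00157878 × (9349/15.951) = 0.925.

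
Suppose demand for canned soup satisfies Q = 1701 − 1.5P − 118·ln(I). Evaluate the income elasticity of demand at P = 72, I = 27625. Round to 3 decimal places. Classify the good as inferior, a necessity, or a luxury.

At P = 72, I = 27625: Q = 386.276.
Holding P constant, ∂Q/∂I = -118/I = -0.00427149.
η_I = (∂Q/∂I)·(I/Q) = -0.00427149 × (27625/386.276) = -0.305.
Since η < 0, this is an inferior good.

-0.305 (inferior good)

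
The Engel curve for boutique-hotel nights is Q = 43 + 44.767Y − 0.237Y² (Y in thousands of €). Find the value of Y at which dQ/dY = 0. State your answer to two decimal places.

dQ/dY = 44.767 − 0.474Y.
The good is inferior where dQ/dY < 0. Setting dQ/dY = 0 gives Y = 44.767 / 0.474 = 94.45.

94.45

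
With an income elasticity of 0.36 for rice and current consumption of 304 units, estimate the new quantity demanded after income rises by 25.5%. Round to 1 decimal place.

%ΔQ ≈ η × %ΔI = 0.36 × 25.5% = 9.18%.
New Q ≈ 304 × (1 + 0.0918) = 331.9.

331.9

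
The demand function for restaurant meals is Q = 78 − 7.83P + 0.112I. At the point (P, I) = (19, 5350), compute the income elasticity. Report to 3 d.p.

1.134

At P = 19, I = 5350: Q = 528.430.
Holding P constant, ∂Q/∂I = 0.112.
η_I = (∂Q/∂I)·(I/Q) = 0.112 × (5350/528.430) = 1.134.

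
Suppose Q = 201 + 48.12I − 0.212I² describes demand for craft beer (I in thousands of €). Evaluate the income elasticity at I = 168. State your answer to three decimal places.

-1.687

At I = 168: Q = 2301.6720.
dQ/dI = 48.12 − 0.424I = -23.11200.
η = (dQ/dI)·(I/Q) = -23.11200 × (168/2301.6720) = -1.687.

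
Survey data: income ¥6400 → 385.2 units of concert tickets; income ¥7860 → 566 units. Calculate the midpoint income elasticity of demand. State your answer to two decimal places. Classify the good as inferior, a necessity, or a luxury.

ΔQ = 566 − 385.2 = 180.8; midpoint Q̄ = (385.2 + 566)/2 = 475.6.
ΔI = 7860 − 6400 = 1460; midpoint Ī = (6400 + 7860)/2 = 7130.
η = (ΔQ/Q̄) ÷ (ΔI/Ī) = (180.8/475.6) ÷ (1460/7130) = 1.86.
η > 1 ⇒ luxury.

1.86 (luxury)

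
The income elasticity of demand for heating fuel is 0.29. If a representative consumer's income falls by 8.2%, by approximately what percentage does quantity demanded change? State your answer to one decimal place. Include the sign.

%ΔQ ≈ η × %ΔI = 0.29 × (-8.2%) = -2.4%.

-2.4%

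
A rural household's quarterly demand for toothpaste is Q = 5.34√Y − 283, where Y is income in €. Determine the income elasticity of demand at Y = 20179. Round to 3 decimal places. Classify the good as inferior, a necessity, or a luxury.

At Y = 20179: Q = 475.562.
dQ/dY = 5.34/(2√Y) = 0.0187958 at this income.
η = (dQ/dY)·(Y/Q) = 0.0187958 × (20179/475.562) = 0.798.
Since 0 < η < 1, the good is a necessity.

0.798 (necessity)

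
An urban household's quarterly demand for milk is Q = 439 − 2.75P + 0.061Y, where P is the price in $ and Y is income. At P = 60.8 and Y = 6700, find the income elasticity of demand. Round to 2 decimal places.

At P = 60.8, Y = 6700: Q = 680.500.
Holding P constant, ∂Q/∂Y = 0.061.
η_Y = (∂Q/∂Y)·(Y/Q) = 0.061 × (6700/680.500) = 0.60.

0.60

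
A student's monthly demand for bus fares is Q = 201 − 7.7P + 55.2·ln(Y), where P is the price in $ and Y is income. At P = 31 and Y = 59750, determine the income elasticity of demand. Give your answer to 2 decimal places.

0.10

At P = 31, Y = 59750: Q = 569.385.
Holding P constant, ∂Q/∂Y = 55.2/Y = 0.000923849.
η_Y = (∂Q/∂Y)·(Y/Q) = 0.000923849 × (59750/569.385) = 0.10.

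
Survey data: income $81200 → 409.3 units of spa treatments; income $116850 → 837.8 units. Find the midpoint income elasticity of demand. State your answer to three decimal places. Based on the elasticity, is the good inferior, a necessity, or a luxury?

1.909 (luxury)

ΔQ = 837.8 − 409.3 = 428.5; midpoint Q̄ = (409.3 + 837.8)/2 = 623.55.
ΔI = 116850 − 81200 = 35650; midpoint Ī = (81200 + 116850)/2 = 99025.
η = (ΔQ/Q̄) ÷ (ΔI/Ī) = (428.5/623.55) ÷ (35650/99025) = 1.909.
η > 1 ⇒ luxury.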